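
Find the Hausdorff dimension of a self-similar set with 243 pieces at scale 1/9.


For a self-similar set with N copies scaled by 1/r:
dim_H = log(N)/log(r) = log(243)/log(9)
= 5.493061/2.197225
= 2.5


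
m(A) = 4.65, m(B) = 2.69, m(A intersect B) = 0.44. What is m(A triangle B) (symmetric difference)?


m(A Delta B) = m(A) + m(B) - 2*m(A n B)
= 4.65 + 2.69 - 2*0.44
= 4.65 + 2.69 - 0.88
= 6.46


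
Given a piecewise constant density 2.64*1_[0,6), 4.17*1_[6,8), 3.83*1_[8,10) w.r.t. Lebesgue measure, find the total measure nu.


Integrate each piece of the Radon-Nikodym derivative:
Step 1: integral_0^6 2.64 dx = 2.64*(6-0) = 2.64*6 = 15.84
Step 2: integral_6^8 4.17 dx = 4.17*(8-6) = 4.17*2 = 8.34
Step 3: integral_8^10 3.83 dx = 3.83*(10-8) = 3.83*2 = 7.66
Total: 15.84 + 8.34 + 7.66 = 31.84


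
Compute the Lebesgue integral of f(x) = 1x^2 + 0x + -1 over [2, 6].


The Lebesgue integral of a Riemann-integrable function agrees with the Riemann integral.
Antiderivative F(x) = (1/3)x^3 + (0/2)x^2 + -1x
F(6) = (1/3)*6^3 + (0/2)*6^2 + -1*6
     = (1/3)*216 + (0/2)*36 + -1*6
     = 72 + 0.0 + -6
     = 66
F(2) = 0.666667
Integral = F(6) - F(2) = 66 - 0.666667 = 65.333333


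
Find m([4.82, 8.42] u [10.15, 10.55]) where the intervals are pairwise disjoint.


For pairwise disjoint intervals, m(union) = sum of lengths.
= (8.42 - 4.82) + (10.55 - 10.15)
= 3.6 + 0.4
= 4


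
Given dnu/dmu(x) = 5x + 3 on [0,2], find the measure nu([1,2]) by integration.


nu(A) = integral_A (dnu/dmu) dmu = integral_1^2 (5x + 3) dx
Step 1: Antiderivative F(x) = (5/2)x^2 + 3x
Step 2: F(2) = (5/2)*2^2 + 3*2 = 10 + 6 = 16
Step 3: F(1) = (5/2)*1^2 + 3*1 = 2.5 + 3 = 5.5
Step 4: nu([1,2]) = F(2) - F(1) = 16 - 5.5 = 10.5


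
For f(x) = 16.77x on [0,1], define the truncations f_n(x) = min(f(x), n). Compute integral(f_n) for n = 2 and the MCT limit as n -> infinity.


f(x) = 16.77x on [0,1]; f_n(x) = min(16.77x, n). At n = 2:
Step 1: f(x) reaches 2 at x = 2/16.77 = 0.119261
Step 2: integral(f_2) = integral(16.77x, 0, 0.119261) + integral(2, 0.119261, 1)
       = 16.77*0.119261^2/2 + 2*(1 - 0.119261)
       = 0.119261 + 1.761479
       = 1.880739
Step 3: As n -> infinity, f_n increases to f, so by MCT integral(f_n) -> integral(f) = 16.77/2 = 8.385.
Convergence: integral(f_2) = 1.880739 -> 8.385 as n -> infinity


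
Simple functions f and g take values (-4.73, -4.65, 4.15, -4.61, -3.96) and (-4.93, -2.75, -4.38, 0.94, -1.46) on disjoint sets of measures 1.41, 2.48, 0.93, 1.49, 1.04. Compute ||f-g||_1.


Step 1: Compute differences f_i - g_i:
  -4.73 - -4.93 = 0.2
  -4.65 - -2.75 = -1.9
  4.15 - -4.38 = 8.53
  -4.61 - 0.94 = -5.55
  -3.96 - -1.46 = -2.5
Step 2: Compute |diff|^1 * measure for each set:
  |0.2|^1 * 1.41 = 0.2 * 1.41 = 0.282
  |-1.9|^1 * 2.48 = 1.9 * 2.48 = 4.712
  |8.53|^1 * 0.93 = 8.53 * 0.93 = 7.9329
  |-5.55|^1 * 1.49 = 5.55 * 1.49 = 8.2695
  |-2.5|^1 * 1.04 = 2.5 * 1.04 = 2.6
Step 3: Sum = 23.7964
Step 4: ||f-g||_1 = (23.7964)^(1/1) = 23.7964


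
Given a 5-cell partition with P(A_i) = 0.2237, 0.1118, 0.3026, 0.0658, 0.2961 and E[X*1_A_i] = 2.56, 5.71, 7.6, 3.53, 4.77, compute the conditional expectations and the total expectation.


For each cell A_i: E[X|A_i] = E[X*1_A_i] / P(A_i)
Step 1: E[X|A_1] = 2.56 / 0.2237 = 11.443898
Step 2: E[X|A_2] = 5.71 / 0.1118 = 51.073345
Step 3: E[X|A_3] = 7.6 / 0.3026 = 25.115664
Step 4: E[X|A_4] = 3.53 / 0.0658 = 53.647416
Step 5: E[X|A_5] = 4.77 / 0.2961 = 16.109422
Verification: E[X] = sum E[X*1_A_i] = 2.56 + 5.71 + 7.6 + 3.53 + 4.77 = 24.17


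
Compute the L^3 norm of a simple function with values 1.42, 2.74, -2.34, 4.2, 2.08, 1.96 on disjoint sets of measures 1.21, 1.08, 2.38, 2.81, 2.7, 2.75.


Step 1: Compute |f_i|^3 for each value:
  |1.42|^3 = 2.863288
  |2.74|^3 = 20.570824
  |-2.34|^3 = 12.812904
  |4.2|^3 = 74.088
  |2.08|^3 = 8.998912
  |1.96|^3 = 7.529536
Step 2: Multiply by measures and sum:
  2.863288 * 1.21 = 3.464578
  20.570824 * 1.08 = 22.21649
  12.812904 * 2.38 = 30.494712
  74.088 * 2.81 = 208.18728
  8.998912 * 2.7 = 24.297062
  7.529536 * 2.75 = 20.706224
Sum = 3.464578 + 22.21649 + 30.494712 + 208.18728 + 24.297062 + 20.706224 = 309.366346
Step 3: Take the p-th root:
||f||_3 = (309.366346)^(1/3) = 6.763285


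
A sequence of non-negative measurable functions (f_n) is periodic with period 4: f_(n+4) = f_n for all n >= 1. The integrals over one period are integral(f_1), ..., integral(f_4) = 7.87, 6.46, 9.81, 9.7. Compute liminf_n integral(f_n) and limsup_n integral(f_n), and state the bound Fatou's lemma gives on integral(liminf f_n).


The sequence (integral(f_n)) is periodic with period 4, repeating the values 7.87, 6.46, 9.81, 9.7 indefinitely.
Step 1: For a periodic sequence, every tail (a_m, a_(m+1), ...) contains all 4 period values infinitely often.
Step 2: Hence inf of every tail = min of the period values = min(7.87, 6.46, 9.81, 9.7) = 6.46.
        liminf_n integral(f_n) = sup over m of (inf of tail from m) = 6.46.
Step 3: Similarly sup of every tail = max of the period values = 9.81.
        limsup_n integral(f_n) = 9.81.
Step 4: Fatou's lemma: integral(liminf_n f_n) <= liminf_n integral(f_n) = 6.46.
        So the integral of the pointwise liminf is at most 6.46.


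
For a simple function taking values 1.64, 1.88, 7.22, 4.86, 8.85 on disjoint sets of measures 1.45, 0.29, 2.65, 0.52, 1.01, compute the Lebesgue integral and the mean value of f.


Step 1: Integral = sum(value_i * measure_i)
= 1.64*1.45 + 1.88*0.29 + 7.22*2.65 + 4.86*0.52 + 8.85*1.01
= 2.378 + 0.5452 + 19.133 + 2.5272 + 8.9385
= 33.5219
Step 2: Total measure of domain = 1.45 + 0.29 + 2.65 + 0.52 + 1.01 = 5.92
Step 3: Average value = 33.5219 / 5.92 = 5.662483


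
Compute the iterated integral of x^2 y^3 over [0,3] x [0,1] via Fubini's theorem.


By Fubini's theorem, the double integral factors as a product of single integrals:
Step 1: integral_0^3 x^2 dx = [x^3/3] from 0 to 3
     = 3^3/3 = 9
Step 2: integral_0^1 y^3 dy = [y^4/4] from 0 to 1
     = 1^4/4 = 0.25
Step 3: Double integral = 9 * 0.25 = 2.25


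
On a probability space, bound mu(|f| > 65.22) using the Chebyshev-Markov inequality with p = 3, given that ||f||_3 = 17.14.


Chebyshev/Markov inequality: mu(|f| > eps) <= (||f||_p / eps)^p
Step 1: ||f||_3 / eps = 17.14 / 65.22 = 0.262803
Step 2: Raise to power p = 3:
  (0.262803)^3 = 0.018151
Step 3: Therefore mu(|f| > 65.22) <= 0.018151


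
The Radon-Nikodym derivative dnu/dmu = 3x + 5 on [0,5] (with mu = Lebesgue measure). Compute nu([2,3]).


nu(A) = integral_A (dnu/dmu) dmu = integral_2^3 (3x + 5) dx
Step 1: Antiderivative F(x) = (3/2)x^2 + 5x
Step 2: F(3) = (3/2)*3^2 + 5*3 = 13.5 + 15 = 28.5
Step 3: F(2) = (3/2)*2^2 + 5*2 = 6 + 10 = 16
Step 4: nu([2,3]) = F(3) - F(2) = 28.5 - 16 = 12.5


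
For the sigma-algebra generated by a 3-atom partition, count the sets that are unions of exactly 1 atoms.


Each element of F is a union of some subset of the 3 atoms.
Elements that are unions of exactly 1 atoms correspond to 1-element subsets of the 3 atoms.
Count = C(3, 1) = 3! / (1! * 2!) = 3.


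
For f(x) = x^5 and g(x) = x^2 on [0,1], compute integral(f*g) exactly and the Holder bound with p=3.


Step 1: Exact integral of f*g = integral(x^7, 0, 1) = 1/8
     = 0.125
Step 2: Holder bound with p=3, q=1.5:
  ||f||_p = (integral x^15 dx)^(1/3) = (1/16)^(1/3) = 0.39685
  ||g||_q = (integral x^3 dx)^(1/1.5) = (1/4)^(1/1.5) = 0.39685
Step 3: Holder bound = ||f||_p * ||g||_q = 0.39685 * 0.39685 = 0.15749
Verification: 0.125 <= 0.15749 (Holder holds)


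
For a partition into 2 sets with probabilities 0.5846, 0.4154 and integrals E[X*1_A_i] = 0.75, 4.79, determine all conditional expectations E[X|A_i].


For each cell A_i: E[X|A_i] = E[X*1_A_i] / P(A_i)
Step 1: E[X|A_1] = 0.75 / 0.5846 = 1.282928
Step 2: E[X|A_2] = 4.79 / 0.4154 = 11.531054
Verification: E[X] = sum E[X*1_A_i] = 0.75 + 4.79 = 5.54


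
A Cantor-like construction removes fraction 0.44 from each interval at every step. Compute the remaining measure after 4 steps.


Step 1: At each step, fraction remaining = 1 - 0.44 = 0.56
Step 2: After 4 steps, measure = (0.56)^4
Step 3: Computing the power step by step:
  After step 1: 0.56
  After step 2: 0.3136
  After step 3: 0.175616
  After step 4: 0.098345
Result = 0.098345


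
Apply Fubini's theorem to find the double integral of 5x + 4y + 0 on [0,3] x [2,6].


By Fubini, integrate in x first, then y.
Step 1: Fix y, integrate over x in [0,3]:
  integral(5x + 4y + 0, x=0..3)
  = 5*(3^2 - 0^2)/2 + (4y + 0)*(3 - 0)
  = 22.5 + (4y + 0)*3
  = 22.5 + 12y + 0
  = 22.5 + 12y
Step 2: Integrate over y in [2,6]:
  integral(22.5 + 12y, y=2..6)
  = 22.5*4 + 12*(6^2 - 2^2)/2
  = 90 + 192
  = 282


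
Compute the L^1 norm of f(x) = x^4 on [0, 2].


Step 1: ||f||_1 = (integral_0^2 |x^4|^1 dx)^(1/1)
     = (integral_0^2 x^4 dx)^(1/1)
Step 2: integral_0^2 x^4 dx = [x^5/(5)] from 0 to 2 = 2^5/5
     = 32/5 = 6.4
Step 3: ||f||_1 = (6.4)^(1/1) = 6.4


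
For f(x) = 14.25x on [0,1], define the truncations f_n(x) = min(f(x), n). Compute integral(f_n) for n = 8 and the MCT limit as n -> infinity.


f(x) = 14.25x on [0,1]; f_n(x) = min(14.25x, n). At n = 8:
Step 1: f(x) reaches 8 at x = 8/14.25 = 0.561404
Step 2: integral(f_8) = integral(14.25x, 0, 0.561404) + integral(8, 0.561404, 1)
       = 14.25*0.561404^2/2 + 8*(1 - 0.561404)
       = 2.245614 + 3.508772
       = 5.754386
Step 3: As n -> infinity, f_n increases to f, so by MCT integral(f_n) -> integral(f) = 14.25/2 = 7.125.
Convergence: integral(f_8) = 5.754386 -> 7.125 as n -> infinity


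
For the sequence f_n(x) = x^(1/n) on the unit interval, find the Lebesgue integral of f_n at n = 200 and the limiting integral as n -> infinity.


At n = 200: f_200(x) = x^(1/200).
Step 1: integral(x^(1/200), 0, 1) = [x^(1/200+1) / (1/200+1)] from 0 to 1
     = 1 / (1/200 + 1) = 1 / ((200+1)/200) = 200/(200+1)
     = 200/201 = 0.995025
Step 2: As n -> infinity, f_n(x) = x^(1/n) -> 1 for x in (0,1], and f_n is increasing in n.
By MCT, lim_n integral(f_n) = integral(lim_n f_n) = integral(1, 0, 1) = 1.
Step 3: Verify convergence: 200/201 = 0.995025 -> 1


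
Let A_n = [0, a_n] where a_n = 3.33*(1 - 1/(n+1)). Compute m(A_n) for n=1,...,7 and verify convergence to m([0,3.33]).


By continuity of measure from below: if A_n increases to A, then m(A_n) -> m(A).
Here A = [0, 3.33], so m(A) = 3.33
Step 1: a_1 = 3.33*(1 - 1/2) = 1.665, m(A_1) = 1.665
Step 2: a_2 = 3.33*(1 - 1/3) = 2.22, m(A_2) = 2.22
Step 3: a_3 = 3.33*(1 - 1/4) = 2.4975, m(A_3) = 2.4975
Step 4: a_4 = 3.33*(1 - 1/5) = 2.664, m(A_4) = 2.664
Step 5: a_5 = 3.33*(1 - 1/6) = 2.775, m(A_5) = 2.775
Step 6: a_6 = 3.33*(1 - 1/7) = 2.8543, m(A_6) = 2.8543
Step 7: a_7 = 3.33*(1 - 1/8) = 2.9138, m(A_7) = 2.9138
Limit: m(A_n) -> m([0,3.33]) = 3.33


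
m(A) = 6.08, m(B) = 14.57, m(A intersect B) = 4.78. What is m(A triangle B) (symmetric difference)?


m(A Delta B) = m(A) + m(B) - 2*m(A n B)
= 6.08 + 14.57 - 2*4.78
= 6.08 + 14.57 - 9.56
= 11.09


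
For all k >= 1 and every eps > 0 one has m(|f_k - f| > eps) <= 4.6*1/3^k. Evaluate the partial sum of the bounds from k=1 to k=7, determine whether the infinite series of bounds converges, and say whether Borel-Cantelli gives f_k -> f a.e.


Step 1: List the terms 4.6*1/3^k for k = 1 to 7:
  k=1: 1.533333
  k=2: 0.511111
  k=3: 0.17037
  k=4: 0.05679
  k=5: 0.01893
  k=6: 0.00631
  k=7: 0.002103
Step 2: Partial sum = 1.533333 + 0.511111 + 0.17037 + 0.05679 + 0.01893 + 0.00631 + 0.002103
     = 2.298948
Step 3: The full series sum_(k>=1) 4.6*1/3^k converges (geometric series with ratio 1/3 < 1; a constant multiple of a convergent series converges).
Step 4: Fix eps > 0. Since sum_k m(|f_k - f| > eps) < infinity, the Borel-Cantelli lemma gives
        m(limsup_k {|f_k - f| > eps}) = 0, i.e. for a.e. x, |f_k(x) - f(x)| <= eps for all large k.
        Applying this with eps = 1/j for j = 1, 2, ... and intersecting the countably many full-measure sets,
        for a.e. x we get limsup_k |f_k(x) - f(x)| <= 1/j for every j, hence f_k -> f almost everywhere.
Conclusion: series converges; Borel-Cantelli yields f_k -> f a.e.


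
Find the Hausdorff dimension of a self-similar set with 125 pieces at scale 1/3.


For a self-similar set with N copies scaled by 1/r:
dim_H = log(N)/log(r) = log(125)/log(3)
= 4.828314/1.098612
= 4.394921


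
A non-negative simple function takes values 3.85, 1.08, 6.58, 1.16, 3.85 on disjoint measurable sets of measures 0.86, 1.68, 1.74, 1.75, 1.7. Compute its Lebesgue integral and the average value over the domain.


Step 1: Integral = sum(value_i * measure_i)
= 3.85*0.86 + 1.08*1.68 + 6.58*1.74 + 1.16*1.75 + 3.85*1.7
= 3.311 + 1.8144 + 11.4492 + 2.03 + 6.545
= 25.1496
Step 2: Total measure of domain = 0.86 + 1.68 + 1.74 + 1.75 + 1.7 = 7.73
Step 3: Average value = 25.1496 / 7.73 = 3.253506


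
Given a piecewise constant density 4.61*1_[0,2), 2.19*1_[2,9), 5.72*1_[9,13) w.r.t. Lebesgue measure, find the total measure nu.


Integrate each piece of the Radon-Nikodym derivative:
Step 1: integral_0^2 4.61 dx = 4.61*(2-0) = 4.61*2 = 9.22
Step 2: integral_2^9 2.19 dx = 2.19*(9-2) = 2.19*7 = 15.33
Step 3: integral_9^13 5.72 dx = 5.72*(13-9) = 5.72*4 = 22.88
Total: 9.22 + 15.33 + 22.88 = 47.43


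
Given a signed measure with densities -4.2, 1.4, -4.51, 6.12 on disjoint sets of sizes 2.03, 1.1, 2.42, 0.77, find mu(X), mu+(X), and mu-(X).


Step 1: Compute signed measure on each set:
  Set 1: -4.2 * 2.03 = -8.526
  Set 2: 1.4 * 1.1 = 1.54
  Set 3: -4.51 * 2.42 = -10.9142
  Set 4: 6.12 * 0.77 = 4.7124
Step 2: Total signed measure = (-8.526) + (1.54) + (-10.9142) + (4.7124)
     = -13.1878
Step 3: Positive part mu+(X) = sum of positive contributions = 6.2524
Step 4: Negative part mu-(X) = |sum of negative contributions| = 19.4402


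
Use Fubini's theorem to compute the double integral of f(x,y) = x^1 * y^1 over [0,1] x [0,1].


By Fubini's theorem, the double integral factors as a product of single integrals:
Step 1: integral_0^1 x^1 dx = [x^2/2] from 0 to 1
     = 1^2/2 = 0.5
Step 2: integral_0^1 y^1 dy = [y^2/2] from 0 to 1
     = 1^2/2 = 0.5
Step 3: Double integral = 0.5 * 0.5 = 0.25


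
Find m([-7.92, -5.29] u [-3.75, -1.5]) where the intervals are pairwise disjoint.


For pairwise disjoint intervals, m(union) = sum of lengths.
= (-5.29 - -7.92) + (-1.5 - -3.75)
= 2.63 + 2.25
= 4.88


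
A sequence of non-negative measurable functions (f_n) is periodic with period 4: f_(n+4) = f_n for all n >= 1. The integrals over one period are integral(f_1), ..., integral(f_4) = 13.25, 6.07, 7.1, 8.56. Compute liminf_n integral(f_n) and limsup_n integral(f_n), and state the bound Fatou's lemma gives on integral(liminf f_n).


The sequence (integral(f_n)) is periodic with period 4, repeating the values 13.25, 6.07, 7.1, 8.56 indefinitely.
Step 1: For a periodic sequence, every tail (a_m, a_(m+1), ...) contains all 4 period values infinitely often.
Step 2: Hence inf of every tail = min of the period values = min(13.25, 6.07, 7.1, 8.56) = 6.07.
        liminf_n integral(f_n) = sup over m of (inf of tail from m) = 6.07.
Step 3: Similarly sup of every tail = max of the period values = 13.25.
        limsup_n integral(f_n) = 13.25.
Step 4: Fatou's lemma: integral(liminf_n f_n) <= liminf_n integral(f_n) = 6.07.
        So the integral of the pointwise liminf is at most 6.07.


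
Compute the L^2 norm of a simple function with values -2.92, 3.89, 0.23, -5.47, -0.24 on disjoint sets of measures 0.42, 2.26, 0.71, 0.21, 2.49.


Step 1: Compute |f_i|^2 for each value:
  |-2.92|^2 = 8.5264
  |3.89|^2 = 15.1321
  |0.23|^2 = 0.0529
  |-5.47|^2 = 29.9209
  |-0.24|^2 = 0.0576
Step 2: Multiply by measures and sum:
  8.5264 * 0.42 = 3.581088
  15.1321 * 2.26 = 34.198546
  0.0529 * 0.71 = 0.037559
  29.9209 * 0.21 = 6.283389
  0.0576 * 2.49 = 0.143424
Sum = 3.581088 + 34.198546 + 0.037559 + 6.283389 + 0.143424 = 44.244006
Step 3: Take the p-th root:
||f||_2 = (44.244006)^(1/2) = 6.651617


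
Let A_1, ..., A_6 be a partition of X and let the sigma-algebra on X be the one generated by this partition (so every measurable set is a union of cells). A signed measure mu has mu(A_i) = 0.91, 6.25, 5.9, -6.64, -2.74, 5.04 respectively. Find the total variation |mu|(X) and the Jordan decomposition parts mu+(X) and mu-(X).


Step 1: Every measurable set is a union of atoms (the cells / points), so a Hahn decomposition is
  obtained by grouping atoms by sign: P = union of atoms with mu > 0, N = union of the remaining atoms.
  Atoms in P (indices): 1, 2, 3, 6;  atoms in N (indices): 4, 5
  Positive values: 0.91, 6.25, 5.9, 5.04
  Negative values: -6.64, -2.74
Step 2: mu+(X) = mu(P) = sum of positive atom values = 18.1
Step 3: mu-(X) = -mu(N) = sum of |negative atom values| = 9.38
Step 4: |mu|(X) = mu+(X) + mu-(X) = 18.1 + 9.38 = 27.48


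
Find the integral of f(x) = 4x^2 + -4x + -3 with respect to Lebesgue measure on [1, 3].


The Lebesgue integral of a Riemann-integrable function agrees with the Riemann integral.
Antiderivative F(x) = (4/3)x^3 + (-4/2)x^2 + -3x
F(3) = (4/3)*3^3 + (-4/2)*3^2 + -3*3
     = (4/3)*27 + (-4/2)*9 + -3*3
     = 36 + -18 + -9
     = 9
F(1) = -3.666667
Integral = F(3) - F(1) = 9 - -3.666667 = 12.666667


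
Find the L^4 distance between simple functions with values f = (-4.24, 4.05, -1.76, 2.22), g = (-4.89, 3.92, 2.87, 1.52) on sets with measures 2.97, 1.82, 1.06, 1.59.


Step 1: Compute differences f_i - g_i:
  -4.24 - -4.89 = 0.65
  4.05 - 3.92 = 0.13
  -1.76 - 2.87 = -4.63
  2.22 - 1.52 = 0.7
Step 2: Compute |diff|^4 * measure for each set:
  |0.65|^4 * 2.97 = 0.178506 * 2.97 = 0.530164
  |0.13|^4 * 1.82 = 2.856100e-04 * 1.82 = 5.198102e-04
  |-4.63|^4 * 1.06 = 459.540682 * 1.06 = 487.113123
  |0.7|^4 * 1.59 = 0.2401 * 1.59 = 0.381759
Step 3: Sum = 488.025565
Step 4: ||f-g||_4 = (488.025565)^(1/4) = 4.700138


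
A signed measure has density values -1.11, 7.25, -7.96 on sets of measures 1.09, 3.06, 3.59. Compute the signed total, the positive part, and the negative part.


Step 1: Compute signed measure on each set:
  Set 1: -1.11 * 1.09 = -1.2099
  Set 2: 7.25 * 3.06 = 22.185
  Set 3: -7.96 * 3.59 = -28.5764
Step 2: Total signed measure = (-1.2099) + (22.185) + (-28.5764)
     = -7.6013
Step 3: Positive part mu+(X) = sum of positive contributions = 22.185
Step 4: Negative part mu-(X) = |sum of negative contributions| = 29.7863


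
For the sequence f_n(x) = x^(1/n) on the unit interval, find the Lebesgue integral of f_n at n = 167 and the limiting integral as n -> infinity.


At n = 167: f_167(x) = x^(1/167).
Step 1: integral(x^(1/167), 0, 1) = [x^(1/167+1) / (1/167+1)] from 0 to 1
     = 1 / (1/167 + 1) = 1 / ((167+1)/167) = 167/(167+1)
     = 167/168 = 0.994048
Step 2: As n -> infinity, f_n(x) = x^(1/n) -> 1 for x in (0,1], and f_n is increasing in n.
By MCT, lim_n integral(f_n) = integral(lim_n f_n) = integral(1, 0, 1) = 1.
Step 3: Verify convergence: 167/168 = 0.994048 -> 1


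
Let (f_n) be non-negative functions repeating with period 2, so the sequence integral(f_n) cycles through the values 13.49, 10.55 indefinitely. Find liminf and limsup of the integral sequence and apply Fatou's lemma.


The sequence (integral(f_n)) is periodic with period 2, repeating the values 13.49, 10.55 indefinitely.
Step 1: For a periodic sequence, every tail (a_m, a_(m+1), ...) contains all 2 period values infinitely often.
Step 2: Hence inf of every tail = min of the period values = min(13.49, 10.55) = 10.55.
        liminf_n integral(f_n) = sup over m of (inf of tail from m) = 10.55.
Step 3: Similarly sup of every tail = max of the period values = 13.49.
        limsup_n integral(f_n) = 13.49.
Step 4: Fatou's lemma: integral(liminf_n f_n) <= liminf_n integral(f_n) = 10.55.
        So the integral of the pointwise liminf is at most 10.55.


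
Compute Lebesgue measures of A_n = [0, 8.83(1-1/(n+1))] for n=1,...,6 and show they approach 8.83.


By continuity of measure from below: if A_n increases to A, then m(A_n) -> m(A).
Here A = [0, 8.83], so m(A) = 8.83
Step 1: a_1 = 8.83*(1 - 1/2) = 4.415, m(A_1) = 4.415
Step 2: a_2 = 8.83*(1 - 1/3) = 5.8867, m(A_2) = 5.8867
Step 3: a_3 = 8.83*(1 - 1/4) = 6.6225, m(A_3) = 6.6225
Step 4: a_4 = 8.83*(1 - 1/5) = 7.064, m(A_4) = 7.064
Step 5: a_5 = 8.83*(1 - 1/6) = 7.3583, m(A_5) = 7.3583
Step 6: a_6 = 8.83*(1 - 1/7) = 7.5686, m(A_6) = 7.5686
Limit: m(A_n) -> m([0,8.83]) = 8.83


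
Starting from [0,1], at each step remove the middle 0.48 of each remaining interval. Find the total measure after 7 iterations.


Step 1: At each step, fraction remaining = 1 - 0.48 = 0.52
Step 2: After 7 steps, measure = (0.52)^7
Result = 0.010281


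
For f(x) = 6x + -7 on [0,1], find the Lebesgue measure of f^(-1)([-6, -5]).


f^(-1)([-6, -5]) = {x : -6 <= 6x + -7 <= -5}
Solving: (-6 - -7)/6 <= x <= (-5 - -7)/6
= [0.166667, 0.333333]
Intersecting with [0,1]: [0.166667, 0.333333]
Measure = 0.333333 - 0.166667 = 0.166667


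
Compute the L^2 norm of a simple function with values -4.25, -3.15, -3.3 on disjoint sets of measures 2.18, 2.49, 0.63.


Step 1: Compute |f_i|^2 for each value:
  |-4.25|^2 = 18.0625
  |-3.15|^2 = 9.9225
  |-3.3|^2 = 10.89
Step 2: Multiply by measures and sum:
  18.0625 * 2.18 = 39.37625
  9.9225 * 2.49 = 24.707025
  10.89 * 0.63 = 6.8607
Sum = 39.37625 + 24.707025 + 6.8607 = 70.943975
Step 3: Take the p-th root:
||f||_2 = (70.943975)^(1/2) = 8.422825


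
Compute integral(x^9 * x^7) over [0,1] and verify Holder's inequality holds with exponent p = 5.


Step 1: Exact integral of f*g = integral(x^16, 0, 1) = 1/17
     = 0.058824
Step 2: Holder bound with p=5, q=1.25:
  ||f||_p = (integral x^45 dx)^(1/5) = (1/46)^(1/5) = 0.464995
  ||g||_q = (integral x^8.75 dx)^(1/1.25) = (1/9.75)^(1/1.25) = 0.161732
Step 3: Holder bound = ||f||_p * ||g||_q = 0.464995 * 0.161732 = 0.075205
Verification: 0.058824 <= 0.075205 (Holder holds)


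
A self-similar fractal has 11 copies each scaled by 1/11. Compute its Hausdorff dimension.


For a self-similar set with N copies scaled by 1/r:
dim_H = log(N)/log(r) = log(11)/log(11)
= 2.397895/2.397895
= 1


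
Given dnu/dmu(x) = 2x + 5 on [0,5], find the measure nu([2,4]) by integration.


nu(A) = integral_A (dnu/dmu) dmu = integral_2^4 (2x + 5) dx
Step 1: Antiderivative F(x) = (2/2)x^2 + 5x
Step 2: F(4) = (2/2)*4^2 + 5*4 = 16 + 20 = 36
Step 3: F(2) = (2/2)*2^2 + 5*2 = 4 + 10 = 14
Step 4: nu([2,4]) = F(4) - F(2) = 36 - 14 = 22


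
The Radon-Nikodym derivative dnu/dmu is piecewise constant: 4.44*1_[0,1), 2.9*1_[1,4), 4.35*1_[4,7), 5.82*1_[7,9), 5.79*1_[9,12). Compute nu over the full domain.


Integrate each piece of the Radon-Nikodym derivative:
Step 1: integral_0^1 4.44 dx = 4.44*(1-0) = 4.44*1 = 4.44
Step 2: integral_1^4 2.9 dx = 2.9*(4-1) = 2.9*3 = 8.7
Step 3: integral_4^7 4.35 dx = 4.35*(7-4) = 4.35*3 = 13.05
Step 4: integral_7^9 5.82 dx = 5.82*(9-7) = 5.82*2 = 11.64
Step 5: integral_9^12 5.79 dx = 5.79*(12-9) = 5.79*3 = 17.37
Total: 4.44 + 8.7 + 13.05 + 11.64 + 17.37 = 55.2


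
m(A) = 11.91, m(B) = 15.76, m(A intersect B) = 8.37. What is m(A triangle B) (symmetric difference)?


m(A Delta B) = m(A) + m(B) - 2*m(A n B)
= 11.91 + 15.76 - 2*8.37
= 11.91 + 15.76 - 16.74
= 10.93


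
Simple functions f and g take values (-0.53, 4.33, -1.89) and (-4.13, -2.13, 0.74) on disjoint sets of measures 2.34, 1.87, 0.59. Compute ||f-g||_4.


Step 1: Compute differences f_i - g_i:
  -0.53 - -4.13 = 3.6
  4.33 - -2.13 = 6.46
  -1.89 - 0.74 = -2.63
Step 2: Compute |diff|^4 * measure for each set:
  |3.6|^4 * 2.34 = 167.9616 * 2.34 = 393.030144
  |6.46|^4 * 1.87 = 1741.526439 * 1.87 = 3256.65444
  |-2.63|^4 * 0.59 = 47.843506 * 0.59 = 28.227668
Step 3: Sum = 3677.912252
Step 4: ||f-g||_4 = (3677.912252)^(1/4) = 7.787541


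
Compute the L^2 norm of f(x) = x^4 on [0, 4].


Step 1: ||f||_2 = (integral_0^4 |x^4|^2 dx)^(1/2)
     = (integral_0^4 x^8 dx)^(1/2)
Step 2: integral_0^4 x^8 dx = [x^9/(9)] from 0 to 4 = 4^9/9
     = 262144/9 = 29127.111111
Step 3: ||f||_2 = (29127.111111)^(1/2) = 170.666667


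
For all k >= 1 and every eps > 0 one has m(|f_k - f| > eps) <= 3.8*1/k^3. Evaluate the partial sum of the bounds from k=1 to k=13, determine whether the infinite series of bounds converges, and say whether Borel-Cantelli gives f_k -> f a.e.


Step 1: List the terms 3.8*1/k^3 for k = 1 to 13:
  k=1: 3.8
  k=2: 0.475
  k=3: 0.140741
  k=4: 0.059375
  k=5: 0.0304
  k=6: 0.017593
  k=7: 0.011079
  k=8: 0.007422
  k=9: 0.005213
  k=10: 0.0038
  k=11: 0.002855
  k=12: 0.002199
  k=13: 0.00173
Step 2: Partial sum = 3.8 + 0.475 + 0.140741 + 0.059375 + 0.0304 + 0.017593 + 0.011079 + 0.007422 + 0.005213 + 0.0038 + 0.002855 + 0.002199 + 0.00173
     = 4.557405
Step 3: The full series sum_(k>=1) 3.8*1/k^3 converges (p-series with p = 3 > 1; a constant multiple of a convergent series converges).
Step 4: Fix eps > 0. Since sum_k m(|f_k - f| > eps) < infinity, the Borel-Cantelli lemma gives
        m(limsup_k {|f_k - f| > eps}) = 0, i.e. for a.e. x, |f_k(x) - f(x)| <= eps for all large k.
        Applying this with eps = 1/j for j = 1, 2, ... and intersecting the countably many full-measure sets,
        for a.e. x we get limsup_k |f_k(x) - f(x)| <= 1/j for every j, hence f_k -> f almost everywhere.
Conclusion: series converges; Borel-Cantelli yields f_k -> f a.e.


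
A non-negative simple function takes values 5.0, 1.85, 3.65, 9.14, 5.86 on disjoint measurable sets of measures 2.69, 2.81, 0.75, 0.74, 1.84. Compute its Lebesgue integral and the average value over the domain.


Step 1: Integral = sum(value_i * measure_i)
= 5.0*2.69 + 1.85*2.81 + 3.65*0.75 + 9.14*0.74 + 5.86*1.84
= 13.45 + 5.1985 + 2.7375 + 6.7636 + 10.7824
= 38.932
Step 2: Total measure of domain = 2.69 + 2.81 + 0.75 + 0.74 + 1.84 = 8.83
Step 3: Average value = 38.932 / 8.83 = 4.40906


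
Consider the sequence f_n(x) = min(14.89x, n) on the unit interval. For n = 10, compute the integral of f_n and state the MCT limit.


f(x) = 14.89x on [0,1]; f_n(x) = min(14.89x, n). At n = 10:
Step 1: f(x) reaches 10 at x = 10/14.89 = 0.671592
Step 2: integral(f_10) = integral(14.89x, 0, 0.671592) + integral(10, 0.671592, 1)
       = 14.89*0.671592^2/2 + 10*(1 - 0.671592)
       = 3.357958 + 3.284083
       = 6.642042
Step 3: As n -> infinity, f_n increases to f, so by MCT integral(f_n) -> integral(f) = 14.89/2 = 7.445.
Convergence: integral(f_10) = 6.642042 -> 7.445 as n -> infinity


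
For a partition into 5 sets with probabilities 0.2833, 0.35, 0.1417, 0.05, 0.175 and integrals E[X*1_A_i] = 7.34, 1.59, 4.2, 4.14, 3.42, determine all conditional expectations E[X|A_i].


For each cell A_i: E[X|A_i] = E[X*1_A_i] / P(A_i)
Step 1: E[X|A_1] = 7.34 / 0.2833 = 25.90893
Step 2: E[X|A_2] = 1.59 / 0.35 = 4.542857
Step 3: E[X|A_3] = 4.2 / 0.1417 = 29.640085
Step 4: E[X|A_4] = 4.14 / 0.05 = 82.8
Step 5: E[X|A_5] = 3.42 / 0.175 = 19.542857
Verification: E[X] = sum E[X*1_A_i] = 7.34 + 1.59 + 4.2 + 4.14 + 3.42 = 20.69


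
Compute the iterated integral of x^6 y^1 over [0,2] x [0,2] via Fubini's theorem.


By Fubini's theorem, the double integral factors as a product of single integrals:
Step 1: integral_0^2 x^6 dx = [x^7/7] from 0 to 2
     = 2^7/7 = 18.285714
Step 2: integral_0^2 y^1 dy = [y^2/2] from 0 to 2
     = 2^2/2 = 2
Step 3: Double integral = 18.285714 * 2 = 36.571429


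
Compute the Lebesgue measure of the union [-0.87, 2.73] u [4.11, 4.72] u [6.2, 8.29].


For pairwise disjoint intervals, m(union) = sum of lengths.
= (2.73 - -0.87) + (4.72 - 4.11) + (8.29 - 6.2)
= 3.6 + 0.61 + 2.09
= 6.3


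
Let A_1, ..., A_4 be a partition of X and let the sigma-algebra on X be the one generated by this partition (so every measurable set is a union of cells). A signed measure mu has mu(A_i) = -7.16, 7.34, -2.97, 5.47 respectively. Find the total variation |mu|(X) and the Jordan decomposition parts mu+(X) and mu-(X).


Step 1: Every measurable set is a union of atoms (the cells / points), so a Hahn decomposition is
  obtained by grouping atoms by sign: P = union of atoms with mu > 0, N = union of the remaining atoms.
  Atoms in P (indices): 2, 4;  atoms in N (indices): 1, 3
  Positive values: 7.34, 5.47
  Negative values: -7.16, -2.97
Step 2: mu+(X) = mu(P) = sum of positive atom values = 12.81
Step 3: mu-(X) = -mu(N) = sum of |negative atom values| = 10.13
Step 4: |mu|(X) = mu+(X) + mu-(X) = 12.81 + 10.13 = 22.94


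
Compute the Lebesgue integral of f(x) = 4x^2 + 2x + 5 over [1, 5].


The Lebesgue integral of a Riemann-integrable function agrees with the Riemann integral.
Antiderivative F(x) = (4/3)x^3 + (2/2)x^2 + 5x
F(5) = (4/3)*5^3 + (2/2)*5^2 + 5*5
     = (4/3)*125 + (2/2)*25 + 5*5
     = 166.666667 + 25 + 25
     = 216.666667
F(1) = 7.333333
Integral = F(5) - F(1) = 216.666667 - 7.333333 = 209.333333


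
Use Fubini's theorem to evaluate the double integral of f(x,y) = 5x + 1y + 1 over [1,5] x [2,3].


By Fubini, integrate in x first, then y.
Step 1: Fix y, integrate over x in [1,5]:
  integral(5x + 1y + 1, x=1..5)
  = 5*(5^2 - 1^2)/2 + (1y + 1)*(5 - 1)
  = 60 + (1y + 1)*4
  = 60 + 4y + 4
  = 64 + 4y
Step 2: Integrate over y in [2,3]:
  integral(64 + 4y, y=2..3)
  = 64*1 + 4*(3^2 - 2^2)/2
  = 64 + 10
  = 74


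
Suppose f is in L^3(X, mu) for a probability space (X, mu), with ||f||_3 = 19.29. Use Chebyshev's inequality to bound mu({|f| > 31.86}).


Chebyshev/Markov inequality: mu(|f| > eps) <= (||f||_p / eps)^p
Step 1: ||f||_3 / eps = 19.29 / 31.86 = 0.605461
Step 2: Raise to power p = 3:
  (0.605461)^3 = 0.221952
Step 3: Therefore mu(|f| > 31.86) <= 0.221952


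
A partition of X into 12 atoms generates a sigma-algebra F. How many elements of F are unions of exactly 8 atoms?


Each element of F is a union of some subset of the 12 atoms.
Elements that are unions of exactly 8 atoms correspond to 8-element subsets of the 12 atoms.
Count = C(12, 8) = 12! / (8! * 4!) = 495.


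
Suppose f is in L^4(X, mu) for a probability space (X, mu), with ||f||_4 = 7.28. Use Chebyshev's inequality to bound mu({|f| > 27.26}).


Chebyshev/Markov inequality: mu(|f| > eps) <= (||f||_p / eps)^p
Step 1: ||f||_4 / eps = 7.28 / 27.26 = 0.267058
Step 2: Raise to power p = 4:
  (0.267058)^4 = 0.005087
Step 3: Therefore mu(|f| > 27.26) <= 0.005087


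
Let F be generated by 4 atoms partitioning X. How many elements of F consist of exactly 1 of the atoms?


Each element of F is a union of some subset of the 4 atoms.
Elements that are unions of exactly 1 atoms correspond to 1-element subsets of the 4 atoms.
Count = C(4, 1) = 4! / (1! * 3!) = 4.


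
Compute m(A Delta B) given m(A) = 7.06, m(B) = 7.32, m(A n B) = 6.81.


m(A Delta B) = m(A) + m(B) - 2*m(A n B)
= 7.06 + 7.32 - 2*6.81
= 7.06 + 7.32 - 13.62
= 0.76


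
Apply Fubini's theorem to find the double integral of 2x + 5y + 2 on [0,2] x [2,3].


By Fubini, integrate in x first, then y.
Step 1: Fix y, integrate over x in [0,2]:
  integral(2x + 5y + 2, x=0..2)
  = 2*(2^2 - 0^2)/2 + (5y + 2)*(2 - 0)
  = 4 + (5y + 2)*2
  = 4 + 10y + 4
  = 8 + 10y
Step 2: Integrate over y in [2,3]:
  integral(8 + 10y, y=2..3)
  = 8*1 + 10*(3^2 - 2^2)/2
  = 8 + 25
  = 33


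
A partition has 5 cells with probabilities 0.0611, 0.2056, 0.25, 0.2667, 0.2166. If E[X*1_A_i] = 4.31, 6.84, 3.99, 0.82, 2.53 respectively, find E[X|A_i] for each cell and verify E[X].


For each cell A_i: E[X|A_i] = E[X*1_A_i] / P(A_i)
Step 1: E[X|A_1] = 4.31 / 0.0611 = 70.540098
Step 2: E[X|A_2] = 6.84 / 0.2056 = 33.268482
Step 3: E[X|A_3] = 3.99 / 0.25 = 15.96
Step 4: E[X|A_4] = 0.82 / 0.2667 = 3.074616
Step 5: E[X|A_5] = 2.53 / 0.2166 = 11.680517
Verification: E[X] = sum E[X*1_A_i] = 4.31 + 6.84 + 3.99 + 0.82 + 2.53 = 18.49


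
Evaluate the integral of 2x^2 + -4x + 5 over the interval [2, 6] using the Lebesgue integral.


The Lebesgue integral of a Riemann-integrable function agrees with the Riemann integral.
Antiderivative F(x) = (2/3)x^3 + (-4/2)x^2 + 5x
F(6) = (2/3)*6^3 + (-4/2)*6^2 + 5*6
     = (2/3)*216 + (-4/2)*36 + 5*6
     = 144 + -72 + 30
     = 102
F(2) = 7.333333
Integral = F(6) - F(2) = 102 - 7.333333 = 94.666667


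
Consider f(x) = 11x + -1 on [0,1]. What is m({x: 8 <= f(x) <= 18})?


f^(-1)([8, 18]) = {x : 8 <= 11x + -1 <= 18}
Solving: (8 - -1)/11 <= x <= (18 - -1)/11
= [0.818182, 1.727273]
Intersecting with [0,1]: [0.818182, 1]
Measure = 1 - 0.818182 = 0.181818


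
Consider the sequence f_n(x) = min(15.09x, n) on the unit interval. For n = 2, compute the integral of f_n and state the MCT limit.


f(x) = 15.09x on [0,1]; f_n(x) = min(15.09x, n). At n = 2:
Step 1: f(x) reaches 2 at x = 2/15.09 = 0.132538
Step 2: integral(f_2) = integral(15.09x, 0, 0.132538) + integral(2, 0.132538, 1)
       = 15.09*0.132538^2/2 + 2*(1 - 0.132538)
       = 0.132538 + 1.734924
       = 1.867462
Step 3: As n -> infinity, f_n increases to f, so by MCT integral(f_n) -> integral(f) = 15.09/2 = 7.545.
Convergence: integral(f_2) = 1.867462 -> 7.545 as n -> infinity


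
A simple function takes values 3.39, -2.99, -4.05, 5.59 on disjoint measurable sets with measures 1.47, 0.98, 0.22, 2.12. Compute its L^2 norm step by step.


Step 1: Compute |f_i|^2 for each value:
  |3.39|^2 = 11.4921
  |-2.99|^2 = 8.9401
  |-4.05|^2 = 16.4025
  |5.59|^2 = 31.2481
Step 2: Multiply by measures and sum:
  11.4921 * 1.47 = 16.893387
  8.9401 * 0.98 = 8.761298
  16.4025 * 0.22 = 3.60855
  31.2481 * 2.12 = 66.245972
Sum = 16.893387 + 8.761298 + 3.60855 + 66.245972 = 95.509207
Step 3: Take the p-th root:
||f||_2 = (95.509207)^(1/2) = 9.772881


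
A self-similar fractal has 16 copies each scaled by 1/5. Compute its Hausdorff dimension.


For a self-similar set with N copies scaled by 1/r:
dim_H = log(N)/log(r) = log(16)/log(5)
= 2.772589/1.609438
= 1.722706


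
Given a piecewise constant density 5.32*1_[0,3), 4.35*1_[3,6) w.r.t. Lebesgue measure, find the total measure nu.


Integrate each piece of the Radon-Nikodym derivative:
Step 1: integral_0^3 5.32 dx = 5.32*(3-0) = 5.32*3 = 15.96
Step 2: integral_3^6 4.35 dx = 4.35*(6-3) = 4.35*3 = 13.05
Total: 15.96 + 13.05 = 29.01


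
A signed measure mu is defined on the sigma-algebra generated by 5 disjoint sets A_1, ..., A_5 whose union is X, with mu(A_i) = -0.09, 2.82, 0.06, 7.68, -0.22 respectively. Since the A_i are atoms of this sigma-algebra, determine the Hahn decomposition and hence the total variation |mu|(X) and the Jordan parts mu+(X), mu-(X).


Step 1: Every measurable set is a union of atoms (the cells / points), so a Hahn decomposition is
  obtained by grouping atoms by sign: P = union of atoms with mu > 0, N = union of the remaining atoms.
  Atoms in P (indices): 2, 3, 4;  atoms in N (indices): 1, 5
  Positive values: 2.82, 0.06, 7.68
  Negative values: -0.09, -0.22
Step 2: mu+(X) = mu(P) = sum of positive atom values = 10.56
Step 3: mu-(X) = -mu(N) = sum of |negative atom values| = 0.31
Step 4: |mu|(X) = mu+(X) + mu-(X) = 10.56 + 0.31 = 10.87


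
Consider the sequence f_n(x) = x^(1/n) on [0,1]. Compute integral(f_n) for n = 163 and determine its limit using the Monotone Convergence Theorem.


At n = 163: f_163(x) = x^(1/163).
Step 1: integral(x^(1/163), 0, 1) = [x^(1/163+1) / (1/163+1)] from 0 to 1
     = 1 / (1/163 + 1) = 1 / ((163+1)/163) = 163/(163+1)
     = 163/164 = 0.993902
Step 2: As n -> infinity, f_n(x) = x^(1/n) -> 1 for x in (0,1], and f_n is increasing in n.
By MCT, lim_n integral(f_n) = integral(lim_n f_n) = integral(1, 0, 1) = 1.
Step 3: Verify convergence: 163/164 = 0.993902 -> 1


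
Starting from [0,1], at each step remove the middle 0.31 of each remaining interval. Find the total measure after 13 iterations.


Step 1: At each step, fraction remaining = 1 - 0.31 = 0.69
Step 2: After 13 steps, measure = (0.69)^13
Result = 0.008036


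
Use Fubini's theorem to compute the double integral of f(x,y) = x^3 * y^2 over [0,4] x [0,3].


By Fubini's theorem, the double integral factors as a product of single integrals:
Step 1: integral_0^4 x^3 dx = [x^4/4] from 0 to 4
     = 4^4/4 = 64
Step 2: integral_0^3 y^2 dy = [y^3/3] from 0 to 3
     = 3^3/3 = 9
Step 3: Double integral = 64 * 9 = 576


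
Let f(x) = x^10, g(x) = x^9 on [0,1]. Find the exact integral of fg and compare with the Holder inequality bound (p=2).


Step 1: Exact integral of f*g = integral(x^19, 0, 1) = 1/20
     = 0.05
Step 2: Holder bound with p=2, q=2:
  ||f||_p = (integral x^20 dx)^(1/2) = (1/21)^(1/2) = 0.218218
  ||g||_q = (integral x^18 dx)^(1/2) = (1/19)^(1/2) = 0.229416
Step 3: Holder bound = ||f||_p * ||g||_q = 0.218218 * 0.229416 = 0.050063
Verification: 0.05 <= 0.050063 (Holder holds)


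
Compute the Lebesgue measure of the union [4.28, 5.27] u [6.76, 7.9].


For pairwise disjoint intervals, m(union) = sum of lengths.
= (5.27 - 4.28) + (7.9 - 6.76)
= 0.99 + 1.14
= 2.13


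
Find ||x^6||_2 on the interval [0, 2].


Step 1: ||f||_2 = (integral_0^2 |x^6|^2 dx)^(1/2)
     = (integral_0^2 x^12 dx)^(1/2)
Step 2: integral_0^2 x^12 dx = [x^13/(13)] from 0 to 2 = 2^13/13
     = 8192/13 = 630.153846
Step 3: ||f||_2 = (630.153846)^(1/2) = 25.102865


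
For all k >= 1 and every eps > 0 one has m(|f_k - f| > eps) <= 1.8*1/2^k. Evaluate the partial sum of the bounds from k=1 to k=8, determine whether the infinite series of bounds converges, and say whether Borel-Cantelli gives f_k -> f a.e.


Step 1: List the terms 1.8*1/2^k for k = 1 to 8:
  k=1: 0.9
  k=2: 0.45
  k=3: 0.225
  k=4: 0.1125
  k=5: 0.05625
  k=6: 0.028125
  k=7: 0.014063
  k=8: 0.007031
Step 2: Partial sum = 0.9 + 0.45 + 0.225 + 0.1125 + 0.05625 + 0.028125 + 0.014063 + 0.007031
     = 1.792969
Step 3: The full series sum_(k>=1) 1.8*1/2^k converges (geometric series with ratio 1/2 < 1; a constant multiple of a convergent series converges).
Step 4: Fix eps > 0. Since sum_k m(|f_k - f| > eps) < infinity, the Borel-Cantelli lemma gives
        m(limsup_k {|f_k - f| > eps}) = 0, i.e. for a.e. x, |f_k(x) - f(x)| <= eps for all large k.
        Applying this with eps = 1/j for j = 1, 2, ... and intersecting the countably many full-measure sets,
        for a.e. x we get limsup_k |f_k(x) - f(x)| <= 1/j for every j, hence f_k -> f almost everywhere.
Conclusion: series converges; Borel-Cantelli yields f_k -> f a.e.


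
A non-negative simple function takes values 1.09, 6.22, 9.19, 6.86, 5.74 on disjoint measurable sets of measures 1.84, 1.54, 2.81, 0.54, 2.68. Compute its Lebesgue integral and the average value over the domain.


Step 1: Integral = sum(value_i * measure_i)
= 1.09*1.84 + 6.22*1.54 + 9.19*2.81 + 6.86*0.54 + 5.74*2.68
= 2.0056 + 9.5788 + 25.8239 + 3.7044 + 15.3832
= 56.4959
Step 2: Total measure of domain = 1.84 + 1.54 + 2.81 + 0.54 + 2.68 = 9.41
Step 3: Average value = 56.4959 / 9.41 = 6.003815


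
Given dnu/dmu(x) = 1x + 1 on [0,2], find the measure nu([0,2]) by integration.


nu(A) = integral_A (dnu/dmu) dmu = integral_0^2 (1x + 1) dx
Step 1: Antiderivative F(x) = (1/2)x^2 + 1x
Step 2: F(2) = (1/2)*2^2 + 1*2 = 2 + 2 = 4
Step 3: F(0) = (1/2)*0^2 + 1*0 = 0.0 + 0 = 0.0
Step 4: nu([0,2]) = F(2) - F(0) = 4 - 0.0 = 4


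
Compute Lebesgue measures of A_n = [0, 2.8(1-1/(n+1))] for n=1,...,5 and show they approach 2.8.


By continuity of measure from below: if A_n increases to A, then m(A_n) -> m(A).
Here A = [0, 2.8], so m(A) = 2.8
Step 1: a_1 = 2.8*(1 - 1/2) = 1.4, m(A_1) = 1.4
Step 2: a_2 = 2.8*(1 - 1/3) = 1.8667, m(A_2) = 1.8667
Step 3: a_3 = 2.8*(1 - 1/4) = 2.1, m(A_3) = 2.1
Step 4: a_4 = 2.8*(1 - 1/5) = 2.24, m(A_4) = 2.24
Step 5: a_5 = 2.8*(1 - 1/6) = 2.3333, m(A_5) = 2.3333
Limit: m(A_n) -> m([0,2.8]) = 2.8


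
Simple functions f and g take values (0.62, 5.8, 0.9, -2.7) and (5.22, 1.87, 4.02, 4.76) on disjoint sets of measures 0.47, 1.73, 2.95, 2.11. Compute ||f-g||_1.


Step 1: Compute differences f_i - g_i:
  0.62 - 5.22 = -4.6
  5.8 - 1.87 = 3.93
  0.9 - 4.02 = -3.12
  -2.7 - 4.76 = -7.46
Step 2: Compute |diff|^1 * measure for each set:
  |-4.6|^1 * 0.47 = 4.6 * 0.47 = 2.162
  |3.93|^1 * 1.73 = 3.93 * 1.73 = 6.7989
  |-3.12|^1 * 2.95 = 3.12 * 2.95 = 9.204
  |-7.46|^1 * 2.11 = 7.46 * 2.11 = 15.7406
Step 3: Sum = 33.9055
Step 4: ||f-g||_1 = (33.9055)^(1/1) = 33.9055
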